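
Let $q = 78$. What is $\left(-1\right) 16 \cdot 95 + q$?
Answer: $-1442$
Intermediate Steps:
$\left(-1\right) 16 \cdot 95 + q = \left(-1\right) 16 \cdot 95 + 78 = \left(-16\right) 95 + 78 = -1520 + 78 = -1442$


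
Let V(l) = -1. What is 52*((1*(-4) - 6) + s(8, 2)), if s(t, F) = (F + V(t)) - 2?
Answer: -572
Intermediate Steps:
s(t, F) = -3 + F (s(t, F) = (F - 1) - 2 = (-1 + F) - 2 = -3 + F)
52*((1*(-4) - 6) + s(8, 2)) = 52*((1*(-4) - 6) + (-3 + 2)) = 52*((-4 - 6) - 1) = 52*(-10 - 1) = 52*(-11) = -572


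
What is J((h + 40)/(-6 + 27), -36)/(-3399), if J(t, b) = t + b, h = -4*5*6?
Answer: 76/6489 ≈ 0.011712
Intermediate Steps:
h = -120 (h = -20*6 = -120)
J(t, b) = b + t
J((h + 40)/(-6 + 27), -36)/(-3399) = (-36 + (-120 + 40)/(-6 + 27))/(-3399) = (-36 - 80/21)*(-1/3399) = -836/21*(-1/3399) = 76/6489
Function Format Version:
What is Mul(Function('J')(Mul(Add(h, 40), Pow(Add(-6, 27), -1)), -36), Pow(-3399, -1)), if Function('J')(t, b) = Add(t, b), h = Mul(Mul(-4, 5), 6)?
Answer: Rational(76, 6489) ≈ 0.011712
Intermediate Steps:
h = -120 (h = Mul(-20, 6) = -120)
Function('J')(t, b) = Add(b, t)
Mul(Function('J')(Mul(Add(h, 40), Pow(Add(-6, 27), -1)), -36), Pow(-3399, -1)) = Mul(Add(-36, Mul(Add(-120, 40), Pow(Add(-6, 27), -1))), Pow(-3399, -1)) = Mul(Add(-36, Mul(-80, Pow(21, -1))), Rational(-1, 3399)) = Mul(Add(-36, Mul(-80, Rational(1, 21))), Rational(-1, 3399)) = Mul(Add(-36, Rational(-80, 21)), Rational(-1, 3399)) = Mul(Rational(-836, 21), Rational(-1, 3399)) = Rational(76, 6489)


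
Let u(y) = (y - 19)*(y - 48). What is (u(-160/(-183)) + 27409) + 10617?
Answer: 1302058522/33489 ≈ 38880.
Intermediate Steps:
u(y) = (-48 + y)*(-19 + y) (u(y) = (-19 + y)*(-48 + y) = (-48 + y)*(-19 + y))
(u(-160/(-183)) + 27409) + 10617 = ((912 + (-160/(-183))**2 - (-10720)/(-183)) + 27409) + 10617 = ((912 + (-160*(-1/183))**2 - (-10720)*(-1)/183) + 27409) + 10617 = ((912 + (160/183)**2 - 67*160/183) + 27409) + 10617 = ((912 + 25600/33489 - 10720/183) + 27409) + 10617 = (28605808/33489 + 27409) + 10617 = 946505809/33489 + 10617 = 1302058522/33489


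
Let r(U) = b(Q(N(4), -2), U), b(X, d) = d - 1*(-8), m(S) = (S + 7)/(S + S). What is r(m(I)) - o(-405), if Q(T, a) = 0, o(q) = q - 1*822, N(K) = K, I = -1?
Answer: 1232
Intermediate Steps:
o(q) = -822 + q (o(q) = q - 822 = -822 + q)
m(S) = (7 + S)/(2*S) (m(S) = (7 + S)/((2*S)) = (7 + S)*(1/(2*S)) = (7 + S)/(2*S))
b(X, d) = 8 + d (b(X, d) = d + 8 = 8 + d)
r(U) = 8 + U
r(m(I)) - o(-405) = (8 + (½)*(7 - 1)/(-1)) - (-822 - 405) = (8 + (½)*(-1)*6) - 1*(-1227) = (8 - 3) + 1227 = 5 + 1227 = 1232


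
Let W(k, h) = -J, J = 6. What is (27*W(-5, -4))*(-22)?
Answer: 3564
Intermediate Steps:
W(k, h) = -6 (W(k, h) = -1*6 = -6)
(27*W(-5, -4))*(-22) = (27*(-6))*(-22) = -162*(-22) = 3564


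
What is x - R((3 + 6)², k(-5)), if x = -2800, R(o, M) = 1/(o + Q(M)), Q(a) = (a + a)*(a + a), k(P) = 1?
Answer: -238001/85 ≈ -2800.0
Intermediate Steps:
Q(a) = 4*a² (Q(a) = (2*a)*(2*a) = 4*a²)
R(o, M) = 1/(o + 4*M²)
x - R((3 + 6)², k(-5)) = -2800 - 1/((3 + 6)² + 4*1²) = -2800 - 1/(9² + 4*1) = -2800 - 1/(81 + 4) = -2800 - 1/85 = -238001/85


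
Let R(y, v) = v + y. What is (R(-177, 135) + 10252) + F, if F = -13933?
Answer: -3723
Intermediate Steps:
(R(-177, 135) + 10252) + F = ((135 - 177) + 10252) - 13933 = (-42 + 10252) - 13933 = 10210 - 13933 = -3723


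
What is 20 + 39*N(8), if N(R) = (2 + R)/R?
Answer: 275/4 ≈ 68.750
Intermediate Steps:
N(R) = (2 + R)/R
20 + 39*N(8) = 20 + 39*((2 + 8)/8) = 20 + 39*((⅛)*10) = 20 + 39*(5/4) = 20 + 195/4 = 275/4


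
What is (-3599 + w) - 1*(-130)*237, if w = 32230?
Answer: 59441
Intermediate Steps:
(-3599 + w) - 1*(-130)*237 = (-3599 + 32230) - 1*(-130)*237 = 28631 + 130*237 = 28631 + 30810 = 59441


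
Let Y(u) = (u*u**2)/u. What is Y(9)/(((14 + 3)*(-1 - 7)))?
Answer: -81/136 ≈ -0.59559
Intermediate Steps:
Y(u) = u**2 (Y(u) = u**3/u = u**2)
Y(9)/(((14 + 3)*(-1 - 7))) = 9**2/(((14 + 3)*(-1 - 7))) = 81/((17*(-8))) = 81/(-136) = 81*(-1/136) = -81/136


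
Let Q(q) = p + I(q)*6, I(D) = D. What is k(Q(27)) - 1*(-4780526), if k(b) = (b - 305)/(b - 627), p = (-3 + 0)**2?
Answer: 1089959995/228 ≈ 4.7805e+6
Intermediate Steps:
p = 9 (p = (-3)**2 = 9)
Q(q) = 9 + 6*q (Q(q) = 9 + q*6 = 9 + 6*q)
k(b) = (-305 + b)/(-627 + b)
k(Q(27)) - 1*(-4780526) = (-305 + (9 + 6*27))/(-627 + (9 + 6*27)) - 1*(-4780526) = (-305 + (9 + 162))/(-627 + (9 + 162)) + 4780526 = (-305 + 171)/(-627 + 171) + 4780526 = -134/(-456) + 4780526 = -1/456*(-134) + 4780526 = 67/228 + 4780526 = 1089959995/228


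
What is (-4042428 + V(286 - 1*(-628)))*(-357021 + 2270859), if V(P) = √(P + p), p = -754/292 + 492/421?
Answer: -7736552318664 + 956919*√3447814735174/30733 ≈ -7.7365e+12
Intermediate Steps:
p = -86885/61466 (p = -754*1/292 + 492*(1/421) = -377/146 + 492/421 = -86885/61466 ≈ -1.4135)
V(P) = √(-86885/61466 + P) (V(P) = √(P - 86885/61466) = √(-86885/61466 + P))
(-4042428 + V(286 - 1*(-628)))*(-357021 + 2270859) = (-4042428 + √(-5340473410 + 3778069156*(286 - 1*(-628)))/61466)*(-357021 + 2270859) = (-4042428 + √(-5340473410 + 3778069156*(286 + 628))/61466)*1913838 = (-4042428 + √(-5340473410 + 3778069156*914)/61466)*1913838 = (-4042428 + √(-5340473410 + 3453155208584)/61466)*1913838 = (-4042428 + √3447814735174/61466)*1913838 = -7736552318664 + 956919*√3447814735174/30733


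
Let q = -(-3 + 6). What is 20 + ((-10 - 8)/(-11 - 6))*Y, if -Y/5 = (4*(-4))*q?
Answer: -3980/17 ≈ -234.12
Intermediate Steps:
q = -3 (q = -1*3 = -3)
Y = -240 (Y = -5*4*(-4)*(-3) = -(-80)*(-3) = -5*48 = -240)
20 + ((-10 - 8)/(-11 - 6))*Y = 20 + ((-10 - 8)/(-11 - 6))*(-240) = 20 - 18/(-17)*(-240) = 20 - 18*(-1/17)*(-240) = 20 + (18/17)*(-240) = 20 - 4320/17 = -3980/17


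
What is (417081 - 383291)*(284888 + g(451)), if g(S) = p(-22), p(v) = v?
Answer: 9625622140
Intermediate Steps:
g(S) = -22
(417081 - 383291)*(284888 + g(451)) = (417081 - 383291)*(284888 - 22) = 33790*284866 = 9625622140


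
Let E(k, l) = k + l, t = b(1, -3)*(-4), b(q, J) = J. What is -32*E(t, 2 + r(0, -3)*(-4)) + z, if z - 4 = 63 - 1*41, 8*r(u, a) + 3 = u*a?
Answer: -470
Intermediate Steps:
r(u, a) = -3/8 + a*u/8 (r(u, a) = -3/8 + (u*a)/8 = -3/8 + (a*u)/8 = -3/8 + a*u/8)
z = 26 (z = 4 + (63 - 1*41) = 4 + (63 - 41) = 4 + 22 = 26)
t = 12 (t = -3*(-4) = 12)
-32*E(t, 2 + r(0, -3)*(-4)) + z = -32*(12 + (2 + (-3/8 + (⅛)*(-3)*0)*(-4))) + 26 = -32*(12 + (2 + (-3/8 + 0)*(-4))) + 26 = -32*(12 + (2 - 3/8*(-4))) + 26 = -32*(12 + (2 + 3/2)) + 26 = -32*(12 + 7/2) + 26 = -32*31/2 + 26 = -496 + 26 = -470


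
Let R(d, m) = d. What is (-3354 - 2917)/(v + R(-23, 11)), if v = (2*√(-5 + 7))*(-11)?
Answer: -144233/439 + 137962*√2/439 ≈ 115.89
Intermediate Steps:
v = -22*√2 (v = (2*√2)*(-11) = -22*√2 ≈ -31.113)
(-3354 - 2917)/(v + R(-23, 11)) = (-3354 - 2917)/(-22*√2 - 23) = -6271/(-23 - 22*√2)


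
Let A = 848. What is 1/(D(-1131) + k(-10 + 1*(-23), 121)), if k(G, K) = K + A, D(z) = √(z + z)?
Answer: 323/313741 - I*√2262/941223 ≈ 0.0010295 - 5.0531e-5*I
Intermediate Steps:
D(z) = √2*√z (D(z) = √(2*z) = √2*√z)
k(G, K) = 848 + K (k(G, K) = K + 848 = 848 + K)
1/(D(-1131) + k(-10 + 1*(-23), 121)) = 1/(√2*√(-1131) + (848 + 121)) = 1/(√2*(I*√1131) + 969) = 1/(I*√2262 + 969) = 1/(969 + I*√2262)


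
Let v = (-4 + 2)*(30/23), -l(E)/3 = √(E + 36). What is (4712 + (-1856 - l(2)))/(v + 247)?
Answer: 9384/803 + 69*√38/5621 ≈ 11.762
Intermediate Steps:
l(E) = -3*√(36 + E) (l(E) = -3*√(E + 36) = -3*√(36 + E))
v = -60/23 ≈ -2.6087
(4712 + (-1856 - l(2)))/(v + 247) = (4712 + (-1856 - (-3)*√(36 + 2)))/(-60/23 + 247) = (4712 + (-1856 - (-3)*√38))/(5621/23) = (4712 + (-1856 + 3*√38))*(23/5621) = (2856 + 3*√38)*(23/5621) = 9384/803 + 69*√38/5621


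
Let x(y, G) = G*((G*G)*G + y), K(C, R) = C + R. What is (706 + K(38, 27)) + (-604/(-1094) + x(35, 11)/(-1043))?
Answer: 431967455/570521 ≈ 757.15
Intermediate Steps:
x(y, G) = G*(y + G³) (x(y, G) = G*(G²*G + y) = G*(G³ + y) = G*(y + G³))
(706 + K(38, 27)) + (-604/(-1094) + x(35, 11)/(-1043)) = (706 + (38 + 27)) + (-604/(-1094) + (11*(35 + 11³))/(-1043)) = (706 + 65) + (-604*(-1/1094) + (11*(35 + 1331))*(-1/1043)) = 771 + (302/547 + (11*1366)*(-1/1043)) = 771 + (302/547 + 15026*(-1/1043)) = 771 + (302/547 - 15026/1043) = 771 - 7904236/570521 = 431967455/570521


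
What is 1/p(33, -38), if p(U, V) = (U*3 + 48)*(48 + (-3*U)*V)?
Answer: 1/560070 ≈ 1.7855e-6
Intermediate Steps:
p(U, V) = (48 + 3*U)*(48 - 3*U*V) (p(U, V) = (3*U + 48)*(48 - 3*U*V) = (48 + 3*U)*(48 - 3*U*V))
1/p(33, -38) = 1/(2304 + 144*33 - 144*33*(-38) - 9*(-38)*33²) = 1/(2304 + 4752 + 180576 - 9*(-38)*1089) = 1/(2304 + 4752 + 180576 + 372438) = 1/560070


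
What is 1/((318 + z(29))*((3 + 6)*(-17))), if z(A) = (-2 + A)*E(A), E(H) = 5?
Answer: -1/69309 ≈ -1.4428e-5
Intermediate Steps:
z(A) = -10 + 5*A (z(A) = (-2 + A)*5 = -10 + 5*A)
1/((318 + z(29))*((3 + 6)*(-17))) = 1/((318 + (-10 + 5*29))*((3 + 6)*(-17))) = 1/((318 + (-10 + 145))*(9*(-17))) = 1/((318 + 135)*(-153)) = 1/(453*(-153)) = 1/(-69309) = -1/69309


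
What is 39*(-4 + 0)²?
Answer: 624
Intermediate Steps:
39*(-4 + 0)² = 39*(-4)² = 39*16 = 624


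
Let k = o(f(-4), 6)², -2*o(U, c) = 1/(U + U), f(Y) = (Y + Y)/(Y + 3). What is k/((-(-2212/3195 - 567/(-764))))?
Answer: -610245/31128832 ≈ -0.019604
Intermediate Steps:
f(Y) = 2*Y/(3 + Y) (f(Y) = (2*Y)/(3 + Y) = 2*Y/(3 + Y))
o(U, c) = -1/(4*U) (o(U, c) = -1/(2*(U + U)) = -1/(2*U)/2 = -1/(4*U))
k = 1/1024 (k = (-1/(4*(2*(-4)/(3 - 4))))² = (-1/(4*(2*(-4)/(-1))))² = (-1/(4*(2*(-4)*(-1))))² = (-¼/8)² = (-¼*⅛)² = (-1/32)² = 1/1024 ≈ 0.00097656)
k/((-(-2212/3195 - 567/(-764)))) = 1/(1024*((-(-2212/3195 - 567/(-764))))) = 1/(1024*((-(-2212*1/3195 - 567*(-1/764))))) = 1/(1024*((-(-2212/3195 + 567/764)))) = 1/(1024*((-1*121597/2440980))) = 1/(1024*(-121597/2440980)) = (1/1024)*(-2440980/121597) = -610245/31128832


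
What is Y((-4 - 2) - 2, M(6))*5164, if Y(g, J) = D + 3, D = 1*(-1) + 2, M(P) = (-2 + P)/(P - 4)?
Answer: 20656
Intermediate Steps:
M(P) = (-2 + P)/(-4 + P)
D = 1 (D = -1 + 2 = 1)
Y(g, J) = 4 (Y(g, J) = 1 + 3 = 4)
Y((-4 - 2) - 2, M(6))*5164 = 4*5164 = 20656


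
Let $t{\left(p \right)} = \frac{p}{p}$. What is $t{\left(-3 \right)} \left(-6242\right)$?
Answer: $-6242$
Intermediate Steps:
$t{\left(p \right)} = 1$
$t{\left(-3 \right)} \left(-6242\right) = 1 \left(-6242\right) = -6242$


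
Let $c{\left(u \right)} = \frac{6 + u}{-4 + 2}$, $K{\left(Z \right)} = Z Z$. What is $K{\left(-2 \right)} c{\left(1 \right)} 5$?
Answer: $-70$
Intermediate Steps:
$K{\left(Z \right)} = Z^{2}$
$c{\left(u \right)} = -3 - \frac{u}{2}$ ($c{\left(u \right)} = \frac{6 + u}{-2} = \left(6 + u\right) \left(- \frac{1}{2}\right) = -3 - \frac{u}{2}$)
$K{\left(-2 \right)} c{\left(1 \right)} 5 = \left(-2\right)^{2} \left(-3 - \frac{1}{2}\right) 5 = 4 \left(-3 - \frac{1}{2}\right) 5 = 4 \left(- \frac{7}{2}\right) 5 = \left(-14\right) 5 = -70$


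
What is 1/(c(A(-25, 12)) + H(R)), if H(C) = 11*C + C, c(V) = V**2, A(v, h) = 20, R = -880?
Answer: -1/10160 ≈ -9.8425e-5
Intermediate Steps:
H(C) = 12*C
1/(c(A(-25, 12)) + H(R)) = 1/(20**2 + 12*(-880)) = 1/(400 - 10560) = 1/(-10160) = -1/10160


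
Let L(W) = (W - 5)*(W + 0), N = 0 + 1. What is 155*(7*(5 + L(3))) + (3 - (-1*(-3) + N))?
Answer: -1086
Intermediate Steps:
N = 1
L(W) = W*(-5 + W) (L(W) = (-5 + W)*W = W*(-5 + W))
155*(7*(5 + L(3))) + (3 - (-1*(-3) + N)) = 155*(7*(5 + 3*(-5 + 3))) + (3 - (-1*(-3) + 1)) = 155*(7*(5 + 3*(-2))) + (3 - (3 + 1)) = 155*(7*(5 - 6)) + (3 - 1*4) = 155*(7*(-1)) + (3 - 4) = 155*(-7) - 1 = -1085 - 1 = -1086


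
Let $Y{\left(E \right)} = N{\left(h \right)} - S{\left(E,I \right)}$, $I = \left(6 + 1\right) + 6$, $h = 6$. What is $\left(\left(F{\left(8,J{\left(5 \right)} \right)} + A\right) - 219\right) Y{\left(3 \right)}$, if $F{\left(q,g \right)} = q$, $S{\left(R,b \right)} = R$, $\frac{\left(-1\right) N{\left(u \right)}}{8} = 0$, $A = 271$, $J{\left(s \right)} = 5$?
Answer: $-180$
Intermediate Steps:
$N{\left(u \right)} = 0$ ($N{\left(u \right)} = \left(-8\right) 0 = 0$)
$I = 13$ ($I = 7 + 6 = 13$)
$Y{\left(E \right)} = - E$ ($Y{\left(E \right)} = 0 - E = - E$)
$\left(\left(F{\left(8,J{\left(5 \right)} \right)} + A\right) - 219\right) Y{\left(3 \right)} = \left(\left(8 + 271\right) - 219\right) \left(\left(-1\right) 3\right) = \left(279 - 219\right) \left(-3\right) = 60 \left(-3\right) = -180$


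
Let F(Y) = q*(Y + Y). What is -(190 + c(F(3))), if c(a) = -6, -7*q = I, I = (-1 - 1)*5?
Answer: -184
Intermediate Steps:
I = -10 (I = -2*5 = -10)
q = 10/7 (q = -⅐*(-10) = 10/7 ≈ 1.4286)
F(Y) = 20*Y/7 (F(Y) = 10*(Y + Y)/7 = 10*(2*Y)/7 = 20*Y/7)
-(190 + c(F(3))) = -(190 - 6) = -1*184 = -184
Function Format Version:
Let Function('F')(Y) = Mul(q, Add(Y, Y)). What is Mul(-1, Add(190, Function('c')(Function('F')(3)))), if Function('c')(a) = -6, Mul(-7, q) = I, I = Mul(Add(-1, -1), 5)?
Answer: -184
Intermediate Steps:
I = -10 (I = Mul(-2, 5) = -10)
q = Rational(10, 7) (q = Mul(Rational(-1, 7), -10) = Rational(10, 7) ≈ 1.4286)
Function('F')(Y) = Mul(Rational(20, 7), Y) (Function('F')(Y) = Mul(Rational(10, 7), Add(Y, Y)) = Mul(Rational(10, 7), Mul(2, Y)) = Mul(Rational(20, 7), Y))
Mul(-1, Add(190, Function('c')(Function('F')(3)))) = Mul(-1, Add(190, -6)) = Mul(-1, 184) = -184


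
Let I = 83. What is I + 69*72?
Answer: 5051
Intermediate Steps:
I + 69*72 = 83 + 69*72 = 83 + 4968 = 5051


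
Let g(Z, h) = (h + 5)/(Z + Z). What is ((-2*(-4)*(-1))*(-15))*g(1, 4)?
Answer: 540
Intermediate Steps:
g(Z, h) = (5 + h)/(2*Z) (g(Z, h) = (5 + h)/((2*Z)) = (5 + h)*(1/(2*Z)) = (5 + h)/(2*Z))
((-2*(-4)*(-1))*(-15))*g(1, 4) = ((-2*(-4)*(-1))*(-15))*((1/2)*(5 + 4)/1) = ((8*(-1))*(-15))*((1/2)*1*9) = -8*(-15)*(9/2) = 120*(9/2) = 540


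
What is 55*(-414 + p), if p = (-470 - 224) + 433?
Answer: -37125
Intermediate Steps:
p = -261 (p = -694 + 433 = -261)
55*(-414 + p) = 55*(-414 - 261) = 55*(-675) = -37125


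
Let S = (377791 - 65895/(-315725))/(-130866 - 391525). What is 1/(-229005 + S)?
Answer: -32986379695/7554069737679349 ≈ -4.3667e-6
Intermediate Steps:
S = -23855625874/32986379695 (S = (377791 - 65895*(-1/315725))/(-522391) = (377791 + 13179/63145)*(-1/522391) = (23855625874/63145)*(-1/522391) = -23855625874/32986379695 ≈ -0.72320)
1/(-229005 + S) = 1/(-229005 - 23855625874/32986379695) = 1/(-7554069737679349/32986379695) = -32986379695/7554069737679349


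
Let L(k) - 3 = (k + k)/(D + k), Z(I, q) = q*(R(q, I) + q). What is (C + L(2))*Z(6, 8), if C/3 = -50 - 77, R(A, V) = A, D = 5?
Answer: -338176/7 ≈ -48311.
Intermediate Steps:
Z(I, q) = 2*q**2 (Z(I, q) = q*(q + q) = q*(2*q) = 2*q**2)
C = -381 (C = 3*(-50 - 77) = 3*(-127) = -381)
L(k) = 3 + 2*k/(5 + k) (L(k) = 3 + (k + k)/(5 + k) = 3 + (2*k)/(5 + k) = 3 + 2*k/(5 + k))
(C + L(2))*Z(6, 8) = (-381 + 5*(3 + 2)/(5 + 2))*(2*8**2) = (-381 + 5*5/7)*(2*64) = (-381 + 5*(1/7)*5)*128 = (-381 + 25/7)*128 = -2642/7*128 = -338176/7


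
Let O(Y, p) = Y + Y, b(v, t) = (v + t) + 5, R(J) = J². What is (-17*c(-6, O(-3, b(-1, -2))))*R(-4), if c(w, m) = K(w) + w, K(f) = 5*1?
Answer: 272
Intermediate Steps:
b(v, t) = 5 + t + v (b(v, t) = (t + v) + 5 = 5 + t + v)
K(f) = 5
O(Y, p) = 2*Y
c(w, m) = 5 + w
(-17*c(-6, O(-3, b(-1, -2))))*R(-4) = -17*(5 - 6)*(-4)² = -17*(-1)*16 = 17*16 = 272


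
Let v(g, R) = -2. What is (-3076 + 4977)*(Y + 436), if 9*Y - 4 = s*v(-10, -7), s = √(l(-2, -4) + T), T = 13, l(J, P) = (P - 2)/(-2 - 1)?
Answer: 7467128/9 - 3802*√15/9 ≈ 8.2805e+5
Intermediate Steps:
l(J, P) = ⅔ - P/3 (l(J, P) = (-2 + P)/(-3) = (-2 + P)*(-⅓) = ⅔ - P/3)
s = √15 (s = √((⅔ - ⅓*(-4)) + 13) = √((⅔ + 4/3) + 13) = √(2 + 13) = √15 ≈ 3.8730)
Y = 4/9 - 2*√15/9 (Y = 4/9 + (√15*(-2))/9 = 4/9 + (-2*√15)/9 = 4/9 - 2*√15/9 ≈ -0.41622)
(-3076 + 4977)*(Y + 436) = (-3076 + 4977)*((4/9 - 2*√15/9) + 436) = 1901*(3928/9 - 2*√15/9) = 7467128/9 - 3802*√15/9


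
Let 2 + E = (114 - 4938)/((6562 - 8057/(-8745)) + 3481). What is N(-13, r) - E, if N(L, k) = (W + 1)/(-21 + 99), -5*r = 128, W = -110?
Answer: 1854675241/1712764794 ≈ 1.0829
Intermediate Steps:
r = -128/5 (r = -⅕*128 = -128/5 ≈ -25.600)
N(L, k) = -109/78 (N(L, k) = (-110 + 1)/(-21 + 99) = -109/78)
E = -54463516/21958523 (E = -2 + (114 - 4938)/((6562 - 8057/(-8745)) + 3481) = -2 - 4824/((6562 - 8057*(-1)/8745) + 3481) = -2 - 4824/((6562 - 1*(-8057/8745)) + 3481) = -2 - 4824/((6562 + 8057/8745) + 3481) = -2 - 4824/(57392747/8745 + 3481) = -2 - 4824/87834092/8745 = -2 - 4824*8745/87834092 = -2 - 10546470/21958523 = -54463516/21958523 ≈ -2.4803)
N(-13, r) - E = -109/78 - 1*(-54463516/21958523) = -109/78 + 54463516/21958523 = 1854675241/1712764794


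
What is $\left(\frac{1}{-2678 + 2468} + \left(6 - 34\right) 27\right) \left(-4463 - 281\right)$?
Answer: $\frac{376581092}{105} \approx 3.5865 \cdot 10^{6}$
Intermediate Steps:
$\left(\frac{1}{-2678 + 2468} + \left(6 - 34\right) 27\right) \left(-4463 - 281\right) = \left(\frac{1}{-210} - 756\right) \left(-4744\right) = \left(- \frac{1}{210} - 756\right) \left(-4744\right) = \left(- \frac{158761}{210}\right) \left(-4744\right) = \frac{376581092}{105}$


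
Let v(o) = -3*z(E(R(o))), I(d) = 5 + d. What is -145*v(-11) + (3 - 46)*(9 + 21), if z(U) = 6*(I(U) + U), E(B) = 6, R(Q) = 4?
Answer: 43080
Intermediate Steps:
z(U) = 30 + 12*U (z(U) = 6*((5 + U) + U) = 6*(5 + 2*U) = 30 + 12*U)
v(o) = -306 (v(o) = -3*(30 + 12*6) = -3*(30 + 72) = -3*102 = -306)
-145*v(-11) + (3 - 46)*(9 + 21) = -145*(-306) + (3 - 46)*(9 + 21) = 44370 - 43*30 = 44370 - 1290 = 43080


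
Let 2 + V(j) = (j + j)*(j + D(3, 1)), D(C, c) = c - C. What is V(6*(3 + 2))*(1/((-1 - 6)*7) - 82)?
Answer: -6743882/49 ≈ -1.3763e+5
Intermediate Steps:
V(j) = -2 + 2*j*(-2 + j) (V(j) = -2 + (j + j)*(j + (1 - 1*3)) = -2 + (2*j)*(j + (1 - 3)) = -2 + (2*j)*(j - 2) = -2 + (2*j)*(-2 + j) = -2 + 2*j*(-2 + j))
V(6*(3 + 2))*(1/((-1 - 6)*7) - 82) = (-2 - 24*(3 + 2) + 2*(6*(3 + 2))²)*(1/((-1 - 6)*7) - 82) = (-2 - 24*5 + 2*(6*5)²)*(1/(-7*7) - 82) = (-2 - 4*30 + 2*30²)*(1/(-49) - 82) = (-2 - 120 + 2*900)*(-1/49 - 82) = (-2 - 120 + 1800)*(-4019/49) = 1678*(-4019/49) = -6743882/49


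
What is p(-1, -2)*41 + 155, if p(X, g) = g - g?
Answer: 155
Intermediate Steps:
p(X, g) = 0
p(-1, -2)*41 + 155 = 0*41 + 155 = 0 + 155 = 155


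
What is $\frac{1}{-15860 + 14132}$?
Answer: $- \frac{1}{1728} \approx -0.0005787$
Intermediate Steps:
$\frac{1}{-15860 + 14132} = \frac{1}{-1728} = - \frac{1}{1728}$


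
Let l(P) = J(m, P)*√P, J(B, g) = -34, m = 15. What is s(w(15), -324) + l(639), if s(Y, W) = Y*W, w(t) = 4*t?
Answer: -19440 - 102*√71 ≈ -20299.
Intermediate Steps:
s(Y, W) = W*Y
l(P) = -34*√P
s(w(15), -324) + l(639) = -1296*15 - 102*√71 = -324*60 - 102*√71 = -19440 - 102*√71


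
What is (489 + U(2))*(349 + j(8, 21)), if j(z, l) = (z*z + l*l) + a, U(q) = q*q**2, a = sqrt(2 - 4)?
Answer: 424438 + 497*I*sqrt(2) ≈ 4.2444e+5 + 702.86*I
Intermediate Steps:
a = I*sqrt(2) (a = sqrt(-2) = I*sqrt(2) ≈ 1.4142*I)
U(q) = q**3
j(z, l) = l**2 + z**2 + I*sqrt(2) (j(z, l) = (z*z + l*l) + I*sqrt(2) = (z**2 + l**2) + I*sqrt(2) = (l**2 + z**2) + I*sqrt(2) = l**2 + z**2 + I*sqrt(2))
(489 + U(2))*(349 + j(8, 21)) = (489 + 2**3)*(349 + (21**2 + 8**2 + I*sqrt(2))) = (489 + 8)*(349 + (441 + 64 + I*sqrt(2))) = 497*(349 + (505 + I*sqrt(2))) = 497*(854 + I*sqrt(2)) = 424438 + 497*I*sqrt(2)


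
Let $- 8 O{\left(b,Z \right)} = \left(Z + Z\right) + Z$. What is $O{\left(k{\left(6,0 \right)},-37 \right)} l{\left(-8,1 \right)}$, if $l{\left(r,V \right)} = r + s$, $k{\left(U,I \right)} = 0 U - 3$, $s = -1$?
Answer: $- \frac{999}{8} \approx -124.88$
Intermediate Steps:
$k{\left(U,I \right)} = -3$ ($k{\left(U,I \right)} = 0 - 3 = -3$)
$O{\left(b,Z \right)} = - \frac{3 Z}{8}$ ($O{\left(b,Z \right)} = - \frac{\left(Z + Z\right) + Z}{8} = - \frac{2 Z + Z}{8} = - \frac{3 Z}{8}$)
$l{\left(r,V \right)} = -1 + r$ ($l{\left(r,V \right)} = r - 1 = -1 + r$)
$O{\left(k{\left(6,0 \right)},-37 \right)} l{\left(-8,1 \right)} = \left(- \frac{3}{8}\right) \left(-37\right) \left(-1 - 8\right) = \frac{111}{8} \left(-9\right) = - \frac{999}{8}$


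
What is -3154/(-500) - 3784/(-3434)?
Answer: 3180709/429250 ≈ 7.4099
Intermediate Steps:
-3154/(-500) - 3784/(-3434) = -3154*(-1/500) - 3784*(-1/3434) = 1577/250 + 1892/1717 = 3180709/429250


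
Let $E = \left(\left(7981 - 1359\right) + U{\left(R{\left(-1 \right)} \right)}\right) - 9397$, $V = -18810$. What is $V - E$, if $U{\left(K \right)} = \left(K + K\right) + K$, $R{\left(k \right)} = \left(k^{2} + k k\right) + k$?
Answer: $-16038$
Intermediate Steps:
$R{\left(k \right)} = k + 2 k^{2}$ ($R{\left(k \right)} = \left(k^{2} + k^{2}\right) + k = 2 k^{2} + k = k + 2 k^{2}$)
$U{\left(K \right)} = 3 K$ ($U{\left(K \right)} = 2 K + K = 3 K$)
$E = -2772$ ($E = \left(\left(7981 - 1359\right) + 3 \left(- (1 + 2 \left(-1\right))\right)\right) - 9397 = \left(6622 + 3 \left(- (1 - 2)\right)\right) - 9397 = \left(6622 + 3 \left(\left(-1\right) \left(-1\right)\right)\right) - 9397 = \left(6622 + 3 \cdot 1\right) - 9397 = \left(6622 + 3\right) - 9397 = 6625 - 9397 = -2772$)
$V - E = -18810 - -2772 = -18810 + 2772 = -16038$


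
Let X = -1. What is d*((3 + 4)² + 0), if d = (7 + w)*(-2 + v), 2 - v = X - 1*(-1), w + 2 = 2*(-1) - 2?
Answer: 0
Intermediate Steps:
w = -6 (w = -2 + (2*(-1) - 2) = -2 + (-2 - 2) = -2 - 4 = -6)
v = 2 (v = 2 - (-1 - 1*(-1)) = 2 - (-1 + 1) = 2 - 1*0 = 2 + 0 = 2)
d = 0 (d = (7 - 6)*(-2 + 2) = 1*0 = 0)
d*((3 + 4)² + 0) = 0*((3 + 4)² + 0) = 0*(7² + 0) = 0*(49 + 0) = 0*49 = 0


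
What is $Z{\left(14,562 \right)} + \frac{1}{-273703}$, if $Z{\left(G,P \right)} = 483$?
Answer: $\frac{132198548}{273703} \approx 483.0$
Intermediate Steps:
$Z{\left(14,562 \right)} + \frac{1}{-273703} = 483 + \frac{1}{-273703} = 483 - \frac{1}{273703} = \frac{132198548}{273703}$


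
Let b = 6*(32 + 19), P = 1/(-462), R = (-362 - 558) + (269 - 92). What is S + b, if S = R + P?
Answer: -201895/462 ≈ -437.00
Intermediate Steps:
R = -743 (R = -920 + 177 = -743)
P = -1/462 ≈ -0.0021645
b = 306 (b = 6*51 = 306)
S = -343267/462 (S = -743 - 1/462 = -343267/462 ≈ -743.00)
S + b = -343267/462 + 306 = -201895/462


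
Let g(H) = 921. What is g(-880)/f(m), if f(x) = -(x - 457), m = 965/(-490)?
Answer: 30086/14993 ≈ 2.0067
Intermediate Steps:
m = -193/98 (m = 965*(-1/490) = -193/98 ≈ -1.9694)
f(x) = 457 - x (f(x) = -(-457 + x) = 457 - x)
g(-880)/f(m) = 921/(457 - 1*(-193/98)) = 921/(457 + 193/98) = 921/(44979/98) = 921*(98/44979) = 30086/14993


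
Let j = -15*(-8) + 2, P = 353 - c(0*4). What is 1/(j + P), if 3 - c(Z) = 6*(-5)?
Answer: 1/442 ≈ 0.0022624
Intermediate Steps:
c(Z) = 33 (c(Z) = 3 - 6*(-5) = 3 - 1*(-30) = 3 + 30 = 33)
P = 320 (P = 353 - 1*33 = 353 - 33 = 320)
j = 122 (j = 120 + 2 = 122)
1/(j + P) = 1/(122 + 320) = 1/442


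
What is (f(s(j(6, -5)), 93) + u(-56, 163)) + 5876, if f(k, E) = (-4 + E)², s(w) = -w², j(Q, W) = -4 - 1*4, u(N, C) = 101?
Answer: 13898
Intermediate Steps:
j(Q, W) = -8 (j(Q, W) = -4 - 4 = -8)
s(w) = -w²
(f(s(j(6, -5)), 93) + u(-56, 163)) + 5876 = ((-4 + 93)² + 101) + 5876 = (89² + 101) + 5876 = (7921 + 101) + 5876 = 8022 + 5876 = 13898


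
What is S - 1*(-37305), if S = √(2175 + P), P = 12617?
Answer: 37305 + 86*√2 ≈ 37427.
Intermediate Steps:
S = 86*√2 (S = √(2175 + 12617) = √14792 = 86*√2 ≈ 121.62)
S - 1*(-37305) = 86*√2 - 1*(-37305) = 86*√2 + 37305 = 37305 + 86*√2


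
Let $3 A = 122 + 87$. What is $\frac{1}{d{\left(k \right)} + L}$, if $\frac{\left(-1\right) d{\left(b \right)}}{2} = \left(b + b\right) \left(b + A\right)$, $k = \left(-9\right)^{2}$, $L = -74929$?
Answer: $- \frac{1}{123745} \approx -8.0811 \cdot 10^{-6}$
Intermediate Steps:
$A = \frac{209}{3}$ ($A = \frac{122 + 87}{3} = \frac{1}{3} \cdot 209 = \frac{209}{3} \approx 69.667$)
$k = 81$
$d{\left(b \right)} = - 4 b \left(\frac{209}{3} + b\right)$ ($d{\left(b \right)} = - 2 \left(b + b\right) \left(b + \frac{209}{3}\right) = - 2 \cdot 2 b \left(\frac{209}{3} + b\right) = - 4 b \left(\frac{209}{3} + b\right)$)
$\frac{1}{d{\left(k \right)} + L} = \frac{1}{\left(- \frac{4}{3}\right) 81 \left(209 + 3 \cdot 81\right) - 74929} = \frac{1}{\left(- \frac{4}{3}\right) 81 \left(209 + 243\right) - 74929} = \frac{1}{\left(- \frac{4}{3}\right) 81 \cdot 452 - 74929} = \frac{1}{-48816 - 74929} = \frac{1}{-123745} = - \frac{1}{123745}$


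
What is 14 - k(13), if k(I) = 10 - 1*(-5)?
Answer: -1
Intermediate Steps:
k(I) = 15 (k(I) = 10 + 5 = 15)
14 - k(13) = 14 - 1*15 = 14 - 15 = -1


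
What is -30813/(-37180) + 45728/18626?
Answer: 1137044989/346257340 ≈ 3.2838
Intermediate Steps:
-30813/(-37180) + 45728/18626 = -30813*(-1/37180) + 45728*(1/18626) = 30813/37180 + 22864/9313 = 1137044989/346257340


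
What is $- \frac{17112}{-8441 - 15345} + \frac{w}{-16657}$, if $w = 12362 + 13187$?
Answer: $- \frac{161336965}{198101701} \approx -0.81441$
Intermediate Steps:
$w = 25549$
$- \frac{17112}{-8441 - 15345} + \frac{w}{-16657} = - \frac{17112}{-8441 - 15345} + \frac{25549}{-16657} = - \frac{17112}{-8441 - 15345} + 25549 \left(- \frac{1}{16657}\right) = - \frac{17112}{-23786} - \frac{25549}{16657} = \left(-17112\right) \left(- \frac{1}{23786}\right) - \frac{25549}{16657} = \frac{8556}{11893} - \frac{25549}{16657} = - \frac{161336965}{198101701}$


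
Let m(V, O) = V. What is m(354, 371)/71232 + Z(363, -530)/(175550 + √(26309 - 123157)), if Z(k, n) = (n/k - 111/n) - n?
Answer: 265011625090469/33202711671145632 - 101726093*I*√6053/1482263913890430 ≈ 0.0079816 - 5.3394e-6*I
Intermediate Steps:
Z(k, n) = -n - 111/n + n/k (Z(k, n) = (-111/n + n/k) - n = -n - 111/n + n/k)
m(354, 371)/71232 + Z(363, -530)/(175550 + √(26309 - 123157)) = 354/71232 + (-1*(-530) - 111/(-530) - 530/363)/(175550 + √(26309 - 123157)) = 354*(1/71232) + (530 - 111*(-1/530) - 530*1/363)/(175550 + √(-96848)) = 59/11872 + (530 + 111/530 - 530/363)/(175550 + 4*I*√6053) = 59/11872 + 101726093/(192390*(175550 + 4*I*√6053))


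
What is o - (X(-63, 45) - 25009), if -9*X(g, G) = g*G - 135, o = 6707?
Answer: 31386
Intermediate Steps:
X(g, G) = 15 - G*g/9 (X(g, G) = -(g*G - 135)/9 = -(G*g - 135)/9 = -(-135 + G*g)/9 = 15 - G*g/9)
o - (X(-63, 45) - 25009) = 6707 - ((15 - 1/9*45*(-63)) - 25009) = 6707 - ((15 + 315) - 25009) = 6707 - (330 - 25009) = 6707 - 1*(-24679) = 6707 + 24679 = 31386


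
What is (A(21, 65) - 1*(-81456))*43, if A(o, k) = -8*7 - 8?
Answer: 3499856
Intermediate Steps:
A(o, k) = -64 (A(o, k) = -56 - 8 = -64)
(A(21, 65) - 1*(-81456))*43 = (-64 - 1*(-81456))*43 = (-64 + 81456)*43 = 81392*43 = 3499856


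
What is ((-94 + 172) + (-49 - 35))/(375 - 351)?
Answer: -1/4 ≈ -0.25000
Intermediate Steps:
((-94 + 172) + (-49 - 35))/(375 - 351) = (78 - 84)/24 = -6*1/24 = -1/4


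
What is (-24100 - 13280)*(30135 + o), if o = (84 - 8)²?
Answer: -1342353180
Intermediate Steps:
o = 5776 (o = 76² = 5776)
(-24100 - 13280)*(30135 + o) = (-24100 - 13280)*(30135 + 5776) = -37380*35911 = -1342353180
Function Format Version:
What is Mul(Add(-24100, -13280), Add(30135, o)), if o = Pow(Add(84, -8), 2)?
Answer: -1342353180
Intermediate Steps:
o = 5776 (o = Pow(76, 2) = 5776)
Mul(Add(-24100, -13280), Add(30135, o)) = Mul(Add(-24100, -13280), Add(30135, 5776)) = Mul(-37380, 35911) = -1342353180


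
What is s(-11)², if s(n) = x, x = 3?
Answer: 9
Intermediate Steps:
s(n) = 3
s(-11)² = 3² = 9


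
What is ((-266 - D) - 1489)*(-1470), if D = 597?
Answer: 3457440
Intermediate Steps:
((-266 - D) - 1489)*(-1470) = ((-266 - 1*597) - 1489)*(-1470) = ((-266 - 597) - 1489)*(-1470) = (-863 - 1489)*(-1470) = -2352*(-1470) = 3457440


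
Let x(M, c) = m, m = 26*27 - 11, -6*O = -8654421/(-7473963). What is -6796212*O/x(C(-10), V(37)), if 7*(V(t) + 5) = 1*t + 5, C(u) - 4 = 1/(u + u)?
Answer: 3267626658514/1721502811 ≈ 1898.1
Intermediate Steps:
O = -2884807/14947926 (O = -(-2884807)/(2*(-7473963)) = -(-2884807)*(-1)/(2*7473963) = -⅙*2884807/2491321 = -2884807/14947926 ≈ -0.19299)
C(u) = 4 + 1/(2*u) (C(u) = 4 + 1/(u + u) = 4 + 1/(2*u))
m = 691 (m = 702 - 11 = 691)
V(t) = -30/7 + t/7 (V(t) = -5 + (1*t + 5)/7 = -5 + (t + 5)/7 = -5 + (5 + t)/7 = -5 + (5/7 + t/7) = -30/7 + t/7)
x(M, c) = 691
-6796212*O/x(C(-10), V(37)) = -6796212/(691/(-2884807/14947926)) = -6796212/(691*(-14947926/2884807)) = -6796212/(-10329016866/2884807) = -6796212*(-2884807/10329016866) = 3267626658514/1721502811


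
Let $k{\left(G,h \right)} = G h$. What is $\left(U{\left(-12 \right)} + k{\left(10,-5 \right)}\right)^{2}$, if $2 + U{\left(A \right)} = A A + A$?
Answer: $6400$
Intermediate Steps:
$U{\left(A \right)} = -2 + A + A^{2}$ ($U{\left(A \right)} = -2 + \left(A A + A\right) = -2 + \left(A^{2} + A\right) = -2 + \left(A + A^{2}\right) = -2 + A + A^{2}$)
$\left(U{\left(-12 \right)} + k{\left(10,-5 \right)}\right)^{2} = \left(\left(-2 - 12 + \left(-12\right)^{2}\right) + 10 \left(-5\right)\right)^{2} = \left(\left(-2 - 12 + 144\right) - 50\right)^{2} = \left(130 - 50\right)^{2} = 80^{2} = 6400$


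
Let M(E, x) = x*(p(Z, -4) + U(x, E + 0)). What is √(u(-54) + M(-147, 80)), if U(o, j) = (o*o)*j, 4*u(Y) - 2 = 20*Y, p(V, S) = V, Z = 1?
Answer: I*√301056758/2 ≈ 8675.5*I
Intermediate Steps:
u(Y) = ½ + 5*Y (u(Y) = ½ + (20*Y)/4 = ½ + 5*Y)
U(o, j) = j*o² (U(o, j) = o²*j = j*o²)
M(E, x) = x*(1 + E*x²) (M(E, x) = x*(1 + (E + 0)*x²) = x*(1 + E*x²))
√(u(-54) + M(-147, 80)) = √((½ + 5*(-54)) + (80 - 147*80³)) = √((½ - 270) + (80 - 147*512000)) = √(-539/2 + (80 - 75264000)) = √(-539/2 - 75263920) = √(-150528379/2) = I*√301056758/2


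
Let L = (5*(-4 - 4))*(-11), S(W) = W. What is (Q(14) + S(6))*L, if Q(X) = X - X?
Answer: 2640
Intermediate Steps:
Q(X) = 0
L = 440 (L = (5*(-8))*(-11) = -40*(-11) = 440)
(Q(14) + S(6))*L = (0 + 6)*440 = 6*440 = 2640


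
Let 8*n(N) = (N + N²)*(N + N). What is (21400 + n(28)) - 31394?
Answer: -4310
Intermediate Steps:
n(N) = N*(N + N²)/4 (n(N) = ((N + N²)*(N + N))/8 = ((N + N²)*(2*N))/8 = (2*N*(N + N²))/8 = N*(N + N²)/4)
(21400 + n(28)) - 31394 = (21400 + (¼)*28²*(1 + 28)) - 31394 = (21400 + (¼)*784*29) - 31394 = (21400 + 5684) - 31394 = 27084 - 31394 = -4310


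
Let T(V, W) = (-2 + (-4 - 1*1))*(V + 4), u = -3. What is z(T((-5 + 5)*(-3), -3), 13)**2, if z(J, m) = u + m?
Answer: 100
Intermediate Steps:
T(V, W) = -28 - 7*V (T(V, W) = (-2 + (-4 - 1))*(4 + V) = (-2 - 5)*(4 + V) = -7*(4 + V) = -28 - 7*V)
z(J, m) = -3 + m
z(T((-5 + 5)*(-3), -3), 13)**2 = (-3 + 13)**2 = 10**2 = 100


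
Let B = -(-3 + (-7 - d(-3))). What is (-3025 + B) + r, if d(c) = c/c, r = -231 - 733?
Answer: -3978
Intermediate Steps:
r = -964
d(c) = 1
B = 11 (B = -(-3 + (-7 - 1*1)) = -(-3 + (-7 - 1)) = -(-3 - 8) = -1*(-11) = 11)
(-3025 + B) + r = (-3025 + 11) - 964 = -3014 - 964 = -3978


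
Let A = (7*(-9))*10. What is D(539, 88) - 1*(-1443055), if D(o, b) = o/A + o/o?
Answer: 129874963/90 ≈ 1.4431e+6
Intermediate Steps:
A = -630 (A = -63*10 = -630)
D(o, b) = 1 - o/630 (D(o, b) = o/(-630) + o/o = o*(-1/630) + 1 = -o/630 + 1 = 1 - o/630)
D(539, 88) - 1*(-1443055) = (1 - 1/630*539) - 1*(-1443055) = (1 - 77/90) + 1443055 = 13/90 + 1443055 = 129874963/90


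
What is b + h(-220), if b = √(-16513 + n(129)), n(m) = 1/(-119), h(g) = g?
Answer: -220 + 2*I*√58460178/119 ≈ -220.0 + 128.5*I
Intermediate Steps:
n(m) = -1/119
b = 2*I*√58460178/119 (b = √(-16513 - 1/119) = √(-1965048/119) = 2*I*√58460178/119 ≈ 128.5*I)
b + h(-220) = 2*I*√58460178/119 - 220 = -220 + 2*I*√58460178/119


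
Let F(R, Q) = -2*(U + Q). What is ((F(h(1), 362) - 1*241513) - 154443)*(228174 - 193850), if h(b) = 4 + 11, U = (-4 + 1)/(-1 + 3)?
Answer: -13615541348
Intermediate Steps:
U = -3/2 ≈ -1.5000
h(b) = 15
F(R, Q) = 3 - 2*Q (F(R, Q) = -2*(-3/2 + Q) = 3 - 2*Q)
((F(h(1), 362) - 1*241513) - 154443)*(228174 - 193850) = (((3 - 2*362) - 1*241513) - 154443)*(228174 - 193850) = (((3 - 724) - 241513) - 154443)*34324 = ((-721 - 241513) - 154443)*34324 = (-242234 - 154443)*34324 = -396677*34324 = -13615541348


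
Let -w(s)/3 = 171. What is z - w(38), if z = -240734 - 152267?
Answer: -392488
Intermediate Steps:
w(s) = -513 (w(s) = -3*171 = -513)
z = -393001
z - w(38) = -393001 - 1*(-513) = -393001 + 513 = -392488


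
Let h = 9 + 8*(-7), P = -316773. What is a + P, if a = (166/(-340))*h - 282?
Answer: -53895449/170 ≈ -3.1703e+5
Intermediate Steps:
h = -47 (h = 9 - 56 = -47)
a = -44039/170 (a = (166/(-340))*(-47) - 282 = (166*(-1/340))*(-47) - 282 = -83/170*(-47) - 282 = 3901/170 - 282 = -44039/170 ≈ -259.05)
a + P = -44039/170 - 316773 = -53895449/170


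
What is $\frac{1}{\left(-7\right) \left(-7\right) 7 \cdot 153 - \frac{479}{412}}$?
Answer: $\frac{412}{21620869} \approx 1.9056 \cdot 10^{-5}$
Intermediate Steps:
$\frac{1}{\left(-7\right) \left(-7\right) 7 \cdot 153 - \frac{479}{412}} = \frac{1}{49 \cdot 7 \cdot 153 - \frac{479}{412}} = \frac{1}{343 \cdot 153 - \frac{479}{412}} = \frac{1}{52479 - \frac{479}{412}} = \frac{1}{\frac{21620869}{412}} = \frac{412}{21620869}$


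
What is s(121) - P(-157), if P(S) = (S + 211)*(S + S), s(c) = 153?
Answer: 17109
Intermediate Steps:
P(S) = 2*S*(211 + S) (P(S) = (211 + S)*(2*S) = 2*S*(211 + S))
s(121) - P(-157) = 153 - 2*(-157)*(211 - 157) = 153 - 2*(-157)*54 = 153 - 1*(-16956) = 153 + 16956 = 17109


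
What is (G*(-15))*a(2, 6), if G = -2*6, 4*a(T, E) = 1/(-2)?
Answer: -45/2 ≈ -22.500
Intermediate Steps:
a(T, E) = -1/8 (a(T, E) = (1/4)/(-2) = (1/4)*(-1/2) = -1/8)
G = -12
(G*(-15))*a(2, 6) = -12*(-15)*(-1/8) = 180*(-1/8) = -45/2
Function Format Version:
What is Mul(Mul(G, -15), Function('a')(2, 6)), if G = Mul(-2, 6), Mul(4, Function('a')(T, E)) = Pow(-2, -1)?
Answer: Rational(-45, 2) ≈ -22.500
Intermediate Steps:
Function('a')(T, E) = Rational(-1, 8) (Function('a')(T, E) = Mul(Rational(1, 4), Pow(-2, -1)) = Mul(Rational(1, 4), Rational(-1, 2)) = Rational(-1, 8))
G = -12
Mul(Mul(G, -15), Function('a')(2, 6)) = Mul(Mul(-12, -15), Rational(-1, 8)) = Mul(180, Rational(-1, 8)) = Rational(-45, 2)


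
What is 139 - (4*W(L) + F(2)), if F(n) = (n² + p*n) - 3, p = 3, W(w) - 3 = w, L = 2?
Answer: 112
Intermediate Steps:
W(w) = 3 + w
F(n) = -3 + n² + 3*n (F(n) = (n² + 3*n) - 3 = -3 + n² + 3*n)
139 - (4*W(L) + F(2)) = 139 - (4*(3 + 2) + (-3 + 2² + 3*2)) = 139 - (4*5 + (-3 + 4 + 6)) = 139 - (20 + 7) = 139 - 1*27 = 139 - 27 = 112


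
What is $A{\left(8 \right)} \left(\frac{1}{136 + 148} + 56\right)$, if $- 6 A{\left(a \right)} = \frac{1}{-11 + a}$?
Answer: $\frac{15905}{5112} \approx 3.1113$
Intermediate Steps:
$A{\left(a \right)} = - \frac{1}{6 \left(-11 + a\right)}$
$A{\left(8 \right)} \left(\frac{1}{136 + 148} + 56\right) = - \frac{1}{-66 + 6 \cdot 8} \left(\frac{1}{136 + 148} + 56\right) = - \frac{1}{-66 + 48} \left(\frac{1}{284} + 56\right) = - \frac{1}{-18} \left(\frac{1}{284} + 56\right) = \left(-1\right) \left(- \frac{1}{18}\right) \frac{15905}{284} = \frac{1}{18} \cdot \frac{15905}{284} = \frac{15905}{5112}$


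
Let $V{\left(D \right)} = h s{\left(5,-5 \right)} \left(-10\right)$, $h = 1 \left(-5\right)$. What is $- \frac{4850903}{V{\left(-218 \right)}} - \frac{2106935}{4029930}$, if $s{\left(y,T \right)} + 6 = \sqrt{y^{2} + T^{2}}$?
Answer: $- \frac{2932356800381}{70523775} - \frac{4850903 \sqrt{2}}{140} \approx -90581.0$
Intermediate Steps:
$s{\left(y,T \right)} = -6 + \sqrt{T^{2} + y^{2}}$ ($s{\left(y,T \right)} = -6 + \sqrt{y^{2} + T^{2}} = -6 + \sqrt{T^{2} + y^{2}}$)
$h = -5$
$V{\left(D \right)} = -300 + 250 \sqrt{2}$ ($V{\left(D \right)} = - 5 \left(-6 + \sqrt{\left(-5\right)^{2} + 5^{2}}\right) \left(-10\right) = - 5 \left(-6 + \sqrt{25 + 25}\right) \left(-10\right) = - 5 \left(-6 + \sqrt{50}\right) \left(-10\right) = - 5 \left(-6 + 5 \sqrt{2}\right) \left(-10\right) = \left(30 - 25 \sqrt{2}\right) \left(-10\right) = -300 + 250 \sqrt{2}$)
$- \frac{4850903}{V{\left(-218 \right)}} - \frac{2106935}{4029930} = - \frac{4850903}{-300 + 250 \sqrt{2}} - \frac{2106935}{4029930} = - \frac{4850903}{-300 + 250 \sqrt{2}} - \frac{421387}{805986} = - \frac{421387}{805986} - \frac{4850903}{-300 + 250 \sqrt{2}}$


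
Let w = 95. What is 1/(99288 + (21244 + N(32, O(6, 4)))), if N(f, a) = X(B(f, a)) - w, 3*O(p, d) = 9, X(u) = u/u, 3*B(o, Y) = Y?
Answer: 1/120438 ≈ 8.3030e-6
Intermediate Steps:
B(o, Y) = Y/3
X(u) = 1
O(p, d) = 3 (O(p, d) = (⅓)*9 = 3)
N(f, a) = -94 (N(f, a) = 1 - 1*95 = 1 - 95 = -94)
1/(99288 + (21244 + N(32, O(6, 4)))) = 1/(99288 + (21244 - 94)) = 1/(99288 + 21150) = 1/120438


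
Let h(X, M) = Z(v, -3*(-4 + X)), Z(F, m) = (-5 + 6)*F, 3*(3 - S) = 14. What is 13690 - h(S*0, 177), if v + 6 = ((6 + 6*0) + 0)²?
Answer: 13660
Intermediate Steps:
S = -5/3 (S = 3 - ⅓*14 = 3 - 14/3 = -5/3 ≈ -1.6667)
v = 30 (v = -6 + ((6 + 6*0) + 0)² = -6 + ((6 + 0) + 0)² = -6 + (6 + 0)² = -6 + 6² = -6 + 36 = 30)
Z(F, m) = F (Z(F, m) = 1*F = F)
h(X, M) = 30
13690 - h(S*0, 177) = 13690 - 1*30 = 13690 - 30 = 13660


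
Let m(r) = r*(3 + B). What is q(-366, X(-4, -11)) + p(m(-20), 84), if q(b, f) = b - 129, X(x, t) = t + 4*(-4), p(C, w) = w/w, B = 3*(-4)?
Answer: -494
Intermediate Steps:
B = -12
m(r) = -9*r (m(r) = r*(3 - 12) = r*(-9) = -9*r)
p(C, w) = 1
X(x, t) = -16 + t (X(x, t) = t - 16 = -16 + t)
q(b, f) = -129 + b
q(-366, X(-4, -11)) + p(m(-20), 84) = (-129 - 366) + 1 = -495 + 1 = -494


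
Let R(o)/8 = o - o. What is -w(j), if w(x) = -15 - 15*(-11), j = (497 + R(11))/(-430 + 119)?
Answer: -150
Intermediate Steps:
R(o) = 0 (R(o) = 8*(o - o) = 8*0 = 0)
j = -497/311 (j = (497 + 0)/(-430 + 119) = 497/(-311) = 497*(-1/311) = -497/311 ≈ -1.5981)
w(x) = 150 (w(x) = -15 + 165 = 150)
-w(j) = -1*150 = -150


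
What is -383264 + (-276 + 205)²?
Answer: -378223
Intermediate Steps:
-383264 + (-276 + 205)² = -383264 + (-71)² = -383264 + 5041 = -378223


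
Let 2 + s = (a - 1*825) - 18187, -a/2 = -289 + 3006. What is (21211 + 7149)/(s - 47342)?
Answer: -2836/7179 ≈ -0.39504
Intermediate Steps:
a = -5434 (a = -2*(-289 + 3006) = -2*2717 = -5434)
s = -24448 (s = -2 + ((-5434 - 1*825) - 18187) = -2 + ((-5434 - 825) - 18187) = -2 + (-6259 - 18187) = -2 - 24446 = -24448)
(21211 + 7149)/(s - 47342) = (21211 + 7149)/(-24448 - 47342) = 28360/(-71790) = 28360*(-1/71790) = -2836/7179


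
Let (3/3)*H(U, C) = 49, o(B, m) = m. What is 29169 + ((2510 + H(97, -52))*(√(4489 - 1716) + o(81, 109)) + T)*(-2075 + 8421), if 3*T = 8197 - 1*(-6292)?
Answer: 5402323079/3 + 16239414*√2773 ≈ 2.6559e+9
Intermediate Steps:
T = 14489/3 (T = (8197 - 1*(-6292))/3 = (8197 + 6292)/3 = (⅓)*14489 = 14489/3 ≈ 4829.7)
H(U, C) = 49
29169 + ((2510 + H(97, -52))*(√(4489 - 1716) + o(81, 109)) + T)*(-2075 + 8421) = 29169 + ((2510 + 49)*(√(4489 - 1716) + 109) + 14489/3)*(-2075 + 8421) = 29169 + (2559*(√2773 + 109) + 14489/3)*6346 = 29169 + (2559*(109 + √2773) + 14489/3)*6346 = 29169 + ((278931 + 2559*√2773) + 14489/3)*6346 = 29169 + (851282/3 + 2559*√2773)*6346 = 29169 + (5402235572/3 + 16239414*√2773) = 5402323079/3 + 16239414*√2773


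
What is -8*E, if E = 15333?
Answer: -122664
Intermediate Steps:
-8*E = -8*15333 = -122664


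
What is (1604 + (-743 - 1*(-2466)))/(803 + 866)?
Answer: 3327/1669 ≈ 1.9934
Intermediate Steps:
(1604 + (-743 - 1*(-2466)))/(803 + 866) = (1604 + (-743 + 2466))/1669 = (1604 + 1723)*(1/1669) = 3327*(1/1669) = 3327/1669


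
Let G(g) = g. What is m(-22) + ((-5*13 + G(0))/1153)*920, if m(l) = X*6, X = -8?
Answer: -115144/1153 ≈ -99.865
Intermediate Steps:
m(l) = -48 (m(l) = -8*6 = -48)
m(-22) + ((-5*13 + G(0))/1153)*920 = -48 + ((-5*13 + 0)/1153)*920 = -48 + ((-65 + 0)*(1/1153))*920 = -48 - 65*1/1153*920 = -48 - 65/1153*920 = -48 - 59800/1153 = -115144/1153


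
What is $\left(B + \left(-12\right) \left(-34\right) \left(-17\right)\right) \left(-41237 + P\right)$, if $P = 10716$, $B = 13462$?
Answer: $-199180046$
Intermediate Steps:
$\left(B + \left(-12\right) \left(-34\right) \left(-17\right)\right) \left(-41237 + P\right) = \left(13462 + \left(-12\right) \left(-34\right) \left(-17\right)\right) \left(-41237 + 10716\right) = \left(13462 + 408 \left(-17\right)\right) \left(-30521\right) = \left(13462 - 6936\right) \left(-30521\right) = 6526 \left(-30521\right) = -199180046$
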